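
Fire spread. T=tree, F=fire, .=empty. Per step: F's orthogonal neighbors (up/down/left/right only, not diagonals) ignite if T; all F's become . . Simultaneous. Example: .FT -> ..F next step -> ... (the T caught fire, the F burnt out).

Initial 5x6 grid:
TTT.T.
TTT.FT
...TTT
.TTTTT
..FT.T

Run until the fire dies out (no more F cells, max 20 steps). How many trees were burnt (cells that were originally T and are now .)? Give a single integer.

Answer: 12

Derivation:
Step 1: +5 fires, +2 burnt (F count now 5)
Step 2: +5 fires, +5 burnt (F count now 5)
Step 3: +1 fires, +5 burnt (F count now 1)
Step 4: +1 fires, +1 burnt (F count now 1)
Step 5: +0 fires, +1 burnt (F count now 0)
Fire out after step 5
Initially T: 18, now '.': 24
Total burnt (originally-T cells now '.'): 12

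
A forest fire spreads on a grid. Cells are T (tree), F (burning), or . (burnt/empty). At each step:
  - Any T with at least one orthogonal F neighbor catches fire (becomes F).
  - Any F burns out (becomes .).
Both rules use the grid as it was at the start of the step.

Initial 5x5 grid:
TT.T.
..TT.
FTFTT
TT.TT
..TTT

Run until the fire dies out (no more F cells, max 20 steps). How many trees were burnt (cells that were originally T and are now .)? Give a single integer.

Step 1: +4 fires, +2 burnt (F count now 4)
Step 2: +4 fires, +4 burnt (F count now 4)
Step 3: +3 fires, +4 burnt (F count now 3)
Step 4: +2 fires, +3 burnt (F count now 2)
Step 5: +0 fires, +2 burnt (F count now 0)
Fire out after step 5
Initially T: 15, now '.': 23
Total burnt (originally-T cells now '.'): 13

Answer: 13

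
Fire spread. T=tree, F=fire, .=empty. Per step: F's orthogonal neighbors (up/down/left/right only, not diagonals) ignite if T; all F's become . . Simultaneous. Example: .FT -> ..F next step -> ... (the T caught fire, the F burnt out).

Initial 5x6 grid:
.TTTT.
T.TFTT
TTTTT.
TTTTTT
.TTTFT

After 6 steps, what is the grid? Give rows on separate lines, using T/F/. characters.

Step 1: 7 trees catch fire, 2 burn out
  .TTFT.
  T.F.FT
  TTTFT.
  TTTTFT
  .TTF.F
Step 2: 8 trees catch fire, 7 burn out
  .TF.F.
  T....F
  TTF.F.
  TTTF.F
  .TF...
Step 3: 4 trees catch fire, 8 burn out
  .F....
  T.....
  TF....
  TTF...
  .F....
Step 4: 2 trees catch fire, 4 burn out
  ......
  T.....
  F.....
  TF....
  ......
Step 5: 2 trees catch fire, 2 burn out
  ......
  F.....
  ......
  F.....
  ......
Step 6: 0 trees catch fire, 2 burn out
  ......
  ......
  ......
  ......
  ......

......
......
......
......
......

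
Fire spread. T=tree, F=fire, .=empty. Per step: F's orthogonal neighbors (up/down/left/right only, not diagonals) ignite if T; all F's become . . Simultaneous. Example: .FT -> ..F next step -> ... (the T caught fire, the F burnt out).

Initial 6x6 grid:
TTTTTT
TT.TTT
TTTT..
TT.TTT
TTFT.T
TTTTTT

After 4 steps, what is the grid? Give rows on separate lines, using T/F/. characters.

Step 1: 3 trees catch fire, 1 burn out
  TTTTTT
  TT.TTT
  TTTT..
  TT.TTT
  TF.F.T
  TTFTTT
Step 2: 5 trees catch fire, 3 burn out
  TTTTTT
  TT.TTT
  TTTT..
  TF.FTT
  F....T
  TF.FTT
Step 3: 6 trees catch fire, 5 burn out
  TTTTTT
  TT.TTT
  TFTF..
  F...FT
  .....T
  F...FT
Step 4: 6 trees catch fire, 6 burn out
  TTTTTT
  TF.FTT
  F.F...
  .....F
  .....T
  .....F

TTTTTT
TF.FTT
F.F...
.....F
.....T
.....F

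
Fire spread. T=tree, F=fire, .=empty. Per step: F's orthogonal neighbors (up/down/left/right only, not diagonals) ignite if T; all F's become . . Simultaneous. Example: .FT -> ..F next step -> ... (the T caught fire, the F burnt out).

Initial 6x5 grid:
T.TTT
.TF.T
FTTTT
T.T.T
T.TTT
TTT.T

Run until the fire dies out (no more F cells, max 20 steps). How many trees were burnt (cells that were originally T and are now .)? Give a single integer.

Answer: 20

Derivation:
Step 1: +5 fires, +2 burnt (F count now 5)
Step 2: +4 fires, +5 burnt (F count now 4)
Step 3: +4 fires, +4 burnt (F count now 4)
Step 4: +5 fires, +4 burnt (F count now 5)
Step 5: +1 fires, +5 burnt (F count now 1)
Step 6: +1 fires, +1 burnt (F count now 1)
Step 7: +0 fires, +1 burnt (F count now 0)
Fire out after step 7
Initially T: 21, now '.': 29
Total burnt (originally-T cells now '.'): 20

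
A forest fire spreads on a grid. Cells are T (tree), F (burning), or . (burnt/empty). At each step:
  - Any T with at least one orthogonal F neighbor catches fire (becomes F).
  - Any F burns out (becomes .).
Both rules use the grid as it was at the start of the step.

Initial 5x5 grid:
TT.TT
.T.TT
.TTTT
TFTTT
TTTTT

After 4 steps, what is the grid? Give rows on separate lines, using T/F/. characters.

Step 1: 4 trees catch fire, 1 burn out
  TT.TT
  .T.TT
  .FTTT
  F.FTT
  TFTTT
Step 2: 5 trees catch fire, 4 burn out
  TT.TT
  .F.TT
  ..FTT
  ...FT
  F.FTT
Step 3: 4 trees catch fire, 5 burn out
  TF.TT
  ...TT
  ...FT
  ....F
  ...FT
Step 4: 4 trees catch fire, 4 burn out
  F..TT
  ...FT
  ....F
  .....
  ....F

F..TT
...FT
....F
.....
....F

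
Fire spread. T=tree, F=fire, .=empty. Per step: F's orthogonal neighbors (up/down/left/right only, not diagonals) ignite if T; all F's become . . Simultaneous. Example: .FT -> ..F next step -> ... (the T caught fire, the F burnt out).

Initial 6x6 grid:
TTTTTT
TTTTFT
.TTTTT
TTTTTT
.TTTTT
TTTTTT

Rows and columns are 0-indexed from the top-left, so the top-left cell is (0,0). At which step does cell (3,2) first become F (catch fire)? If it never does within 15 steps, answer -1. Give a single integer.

Step 1: cell (3,2)='T' (+4 fires, +1 burnt)
Step 2: cell (3,2)='T' (+6 fires, +4 burnt)
Step 3: cell (3,2)='T' (+6 fires, +6 burnt)
Step 4: cell (3,2)='F' (+7 fires, +6 burnt)
  -> target ignites at step 4
Step 5: cell (3,2)='.' (+5 fires, +7 burnt)
Step 6: cell (3,2)='.' (+3 fires, +5 burnt)
Step 7: cell (3,2)='.' (+1 fires, +3 burnt)
Step 8: cell (3,2)='.' (+1 fires, +1 burnt)
Step 9: cell (3,2)='.' (+0 fires, +1 burnt)
  fire out at step 9

4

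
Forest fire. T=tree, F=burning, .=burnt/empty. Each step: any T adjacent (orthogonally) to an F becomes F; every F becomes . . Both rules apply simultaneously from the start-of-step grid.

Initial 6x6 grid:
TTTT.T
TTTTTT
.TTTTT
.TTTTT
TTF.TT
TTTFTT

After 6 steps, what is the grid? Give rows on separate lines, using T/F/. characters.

Step 1: 4 trees catch fire, 2 burn out
  TTTT.T
  TTTTTT
  .TTTTT
  .TFTTT
  TF..TT
  TTF.FT
Step 2: 7 trees catch fire, 4 burn out
  TTTT.T
  TTTTTT
  .TFTTT
  .F.FTT
  F...FT
  TF...F
Step 3: 6 trees catch fire, 7 burn out
  TTTT.T
  TTFTTT
  .F.FTT
  ....FT
  .....F
  F.....
Step 4: 5 trees catch fire, 6 burn out
  TTFT.T
  TF.FTT
  ....FT
  .....F
  ......
  ......
Step 5: 5 trees catch fire, 5 burn out
  TF.F.T
  F...FT
  .....F
  ......
  ......
  ......
Step 6: 2 trees catch fire, 5 burn out
  F....T
  .....F
  ......
  ......
  ......
  ......

F....T
.....F
......
......
......
......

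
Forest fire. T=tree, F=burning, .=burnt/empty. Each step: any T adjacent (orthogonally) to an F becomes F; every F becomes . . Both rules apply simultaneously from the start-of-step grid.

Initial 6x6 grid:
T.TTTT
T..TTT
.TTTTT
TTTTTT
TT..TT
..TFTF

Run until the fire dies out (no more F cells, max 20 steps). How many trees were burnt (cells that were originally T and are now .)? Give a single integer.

Answer: 24

Derivation:
Step 1: +3 fires, +2 burnt (F count now 3)
Step 2: +2 fires, +3 burnt (F count now 2)
Step 3: +2 fires, +2 burnt (F count now 2)
Step 4: +3 fires, +2 burnt (F count now 3)
Step 5: +4 fires, +3 burnt (F count now 4)
Step 6: +4 fires, +4 burnt (F count now 4)
Step 7: +4 fires, +4 burnt (F count now 4)
Step 8: +2 fires, +4 burnt (F count now 2)
Step 9: +0 fires, +2 burnt (F count now 0)
Fire out after step 9
Initially T: 26, now '.': 34
Total burnt (originally-T cells now '.'): 24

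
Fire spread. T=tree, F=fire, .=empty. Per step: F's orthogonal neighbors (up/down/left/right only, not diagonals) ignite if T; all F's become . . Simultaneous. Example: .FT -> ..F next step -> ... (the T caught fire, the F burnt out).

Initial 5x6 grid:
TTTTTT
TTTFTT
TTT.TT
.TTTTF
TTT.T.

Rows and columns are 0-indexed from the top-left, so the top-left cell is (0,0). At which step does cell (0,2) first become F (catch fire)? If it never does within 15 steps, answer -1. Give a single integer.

Step 1: cell (0,2)='T' (+5 fires, +2 burnt)
Step 2: cell (0,2)='F' (+8 fires, +5 burnt)
  -> target ignites at step 2
Step 3: cell (0,2)='.' (+5 fires, +8 burnt)
Step 4: cell (0,2)='.' (+4 fires, +5 burnt)
Step 5: cell (0,2)='.' (+1 fires, +4 burnt)
Step 6: cell (0,2)='.' (+1 fires, +1 burnt)
Step 7: cell (0,2)='.' (+0 fires, +1 burnt)
  fire out at step 7

2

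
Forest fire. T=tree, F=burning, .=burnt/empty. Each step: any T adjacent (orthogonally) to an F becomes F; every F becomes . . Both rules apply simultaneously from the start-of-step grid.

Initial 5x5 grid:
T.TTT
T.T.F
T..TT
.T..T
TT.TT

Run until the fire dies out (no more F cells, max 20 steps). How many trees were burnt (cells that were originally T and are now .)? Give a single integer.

Answer: 9

Derivation:
Step 1: +2 fires, +1 burnt (F count now 2)
Step 2: +3 fires, +2 burnt (F count now 3)
Step 3: +2 fires, +3 burnt (F count now 2)
Step 4: +2 fires, +2 burnt (F count now 2)
Step 5: +0 fires, +2 burnt (F count now 0)
Fire out after step 5
Initially T: 15, now '.': 19
Total burnt (originally-T cells now '.'): 9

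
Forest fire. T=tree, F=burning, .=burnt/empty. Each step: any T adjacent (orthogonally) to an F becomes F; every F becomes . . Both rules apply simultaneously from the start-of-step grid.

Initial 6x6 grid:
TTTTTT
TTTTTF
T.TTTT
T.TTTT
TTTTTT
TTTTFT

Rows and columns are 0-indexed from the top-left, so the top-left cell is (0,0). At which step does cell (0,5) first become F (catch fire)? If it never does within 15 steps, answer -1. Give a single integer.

Step 1: cell (0,5)='F' (+6 fires, +2 burnt)
  -> target ignites at step 1
Step 2: cell (0,5)='.' (+8 fires, +6 burnt)
Step 3: cell (0,5)='.' (+6 fires, +8 burnt)
Step 4: cell (0,5)='.' (+6 fires, +6 burnt)
Step 5: cell (0,5)='.' (+3 fires, +6 burnt)
Step 6: cell (0,5)='.' (+3 fires, +3 burnt)
Step 7: cell (0,5)='.' (+0 fires, +3 burnt)
  fire out at step 7

1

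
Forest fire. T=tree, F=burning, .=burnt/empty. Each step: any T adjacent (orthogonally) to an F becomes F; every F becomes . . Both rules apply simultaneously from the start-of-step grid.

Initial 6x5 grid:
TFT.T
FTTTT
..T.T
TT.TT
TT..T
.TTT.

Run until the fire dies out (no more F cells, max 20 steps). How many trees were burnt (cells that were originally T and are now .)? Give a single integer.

Step 1: +3 fires, +2 burnt (F count now 3)
Step 2: +1 fires, +3 burnt (F count now 1)
Step 3: +2 fires, +1 burnt (F count now 2)
Step 4: +1 fires, +2 burnt (F count now 1)
Step 5: +2 fires, +1 burnt (F count now 2)
Step 6: +1 fires, +2 burnt (F count now 1)
Step 7: +2 fires, +1 burnt (F count now 2)
Step 8: +0 fires, +2 burnt (F count now 0)
Fire out after step 8
Initially T: 19, now '.': 23
Total burnt (originally-T cells now '.'): 12

Answer: 12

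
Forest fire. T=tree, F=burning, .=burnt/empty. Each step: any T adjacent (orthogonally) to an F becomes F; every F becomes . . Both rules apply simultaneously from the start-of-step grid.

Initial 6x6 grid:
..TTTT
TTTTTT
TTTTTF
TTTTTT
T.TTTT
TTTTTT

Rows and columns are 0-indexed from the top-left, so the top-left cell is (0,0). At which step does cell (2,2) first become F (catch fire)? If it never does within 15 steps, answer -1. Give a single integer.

Step 1: cell (2,2)='T' (+3 fires, +1 burnt)
Step 2: cell (2,2)='T' (+5 fires, +3 burnt)
Step 3: cell (2,2)='F' (+6 fires, +5 burnt)
  -> target ignites at step 3
Step 4: cell (2,2)='.' (+6 fires, +6 burnt)
Step 5: cell (2,2)='.' (+6 fires, +6 burnt)
Step 6: cell (2,2)='.' (+3 fires, +6 burnt)
Step 7: cell (2,2)='.' (+2 fires, +3 burnt)
Step 8: cell (2,2)='.' (+1 fires, +2 burnt)
Step 9: cell (2,2)='.' (+0 fires, +1 burnt)
  fire out at step 9

3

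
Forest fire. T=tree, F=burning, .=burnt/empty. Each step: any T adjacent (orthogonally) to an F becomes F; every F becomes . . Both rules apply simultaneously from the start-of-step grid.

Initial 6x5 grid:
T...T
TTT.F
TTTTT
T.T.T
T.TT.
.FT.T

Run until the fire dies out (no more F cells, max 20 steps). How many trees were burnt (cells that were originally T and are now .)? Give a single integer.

Answer: 17

Derivation:
Step 1: +3 fires, +2 burnt (F count now 3)
Step 2: +3 fires, +3 burnt (F count now 3)
Step 3: +3 fires, +3 burnt (F count now 3)
Step 4: +2 fires, +3 burnt (F count now 2)
Step 5: +2 fires, +2 burnt (F count now 2)
Step 6: +2 fires, +2 burnt (F count now 2)
Step 7: +2 fires, +2 burnt (F count now 2)
Step 8: +0 fires, +2 burnt (F count now 0)
Fire out after step 8
Initially T: 18, now '.': 29
Total burnt (originally-T cells now '.'): 17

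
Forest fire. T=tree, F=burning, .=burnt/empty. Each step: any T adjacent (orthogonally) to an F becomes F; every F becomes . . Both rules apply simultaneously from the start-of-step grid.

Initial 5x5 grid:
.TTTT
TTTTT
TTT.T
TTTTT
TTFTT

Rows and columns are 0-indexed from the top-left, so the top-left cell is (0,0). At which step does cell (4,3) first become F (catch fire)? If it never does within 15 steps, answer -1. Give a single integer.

Step 1: cell (4,3)='F' (+3 fires, +1 burnt)
  -> target ignites at step 1
Step 2: cell (4,3)='.' (+5 fires, +3 burnt)
Step 3: cell (4,3)='.' (+4 fires, +5 burnt)
Step 4: cell (4,3)='.' (+5 fires, +4 burnt)
Step 5: cell (4,3)='.' (+4 fires, +5 burnt)
Step 6: cell (4,3)='.' (+1 fires, +4 burnt)
Step 7: cell (4,3)='.' (+0 fires, +1 burnt)
  fire out at step 7

1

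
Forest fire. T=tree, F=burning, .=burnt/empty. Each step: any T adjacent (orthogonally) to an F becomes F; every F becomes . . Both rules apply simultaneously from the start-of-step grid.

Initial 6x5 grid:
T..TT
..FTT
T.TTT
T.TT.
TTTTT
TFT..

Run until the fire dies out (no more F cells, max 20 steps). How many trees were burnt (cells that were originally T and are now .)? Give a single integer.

Answer: 18

Derivation:
Step 1: +5 fires, +2 burnt (F count now 5)
Step 2: +6 fires, +5 burnt (F count now 6)
Step 3: +5 fires, +6 burnt (F count now 5)
Step 4: +2 fires, +5 burnt (F count now 2)
Step 5: +0 fires, +2 burnt (F count now 0)
Fire out after step 5
Initially T: 19, now '.': 29
Total burnt (originally-T cells now '.'): 18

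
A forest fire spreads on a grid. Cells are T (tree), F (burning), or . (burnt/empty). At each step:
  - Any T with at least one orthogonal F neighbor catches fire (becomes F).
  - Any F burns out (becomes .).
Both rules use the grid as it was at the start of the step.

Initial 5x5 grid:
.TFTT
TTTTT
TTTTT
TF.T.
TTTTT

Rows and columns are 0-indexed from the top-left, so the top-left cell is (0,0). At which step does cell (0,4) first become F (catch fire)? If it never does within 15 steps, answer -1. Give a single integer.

Step 1: cell (0,4)='T' (+6 fires, +2 burnt)
Step 2: cell (0,4)='F' (+7 fires, +6 burnt)
  -> target ignites at step 2
Step 3: cell (0,4)='.' (+4 fires, +7 burnt)
Step 4: cell (0,4)='.' (+3 fires, +4 burnt)
Step 5: cell (0,4)='.' (+0 fires, +3 burnt)
  fire out at step 5

2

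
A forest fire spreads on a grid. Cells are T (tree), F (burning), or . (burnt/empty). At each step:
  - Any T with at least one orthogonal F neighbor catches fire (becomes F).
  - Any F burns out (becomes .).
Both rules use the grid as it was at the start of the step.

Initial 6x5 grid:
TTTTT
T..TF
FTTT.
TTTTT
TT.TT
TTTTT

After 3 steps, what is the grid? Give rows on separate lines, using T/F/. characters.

Step 1: 5 trees catch fire, 2 burn out
  TTTTF
  F..F.
  .FTT.
  FTTTT
  TT.TT
  TTTTT
Step 2: 6 trees catch fire, 5 burn out
  FTTF.
  .....
  ..FF.
  .FTTT
  FT.TT
  TTTTT
Step 3: 6 trees catch fire, 6 burn out
  .FF..
  .....
  .....
  ..FFT
  .F.TT
  FTTTT

.FF..
.....
.....
..FFT
.F.TT
FTTTT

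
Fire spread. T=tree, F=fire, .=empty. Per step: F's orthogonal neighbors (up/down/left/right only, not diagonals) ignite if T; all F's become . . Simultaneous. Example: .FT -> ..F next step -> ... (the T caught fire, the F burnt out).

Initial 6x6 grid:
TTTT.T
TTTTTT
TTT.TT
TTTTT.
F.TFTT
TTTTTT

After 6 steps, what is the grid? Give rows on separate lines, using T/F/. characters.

Step 1: 6 trees catch fire, 2 burn out
  TTTT.T
  TTTTTT
  TTT.TT
  FTTFT.
  ..F.FT
  FTTFTT
Step 2: 8 trees catch fire, 6 burn out
  TTTT.T
  TTTTTT
  FTT.TT
  .FF.F.
  .....F
  .FF.FT
Step 3: 5 trees catch fire, 8 burn out
  TTTT.T
  FTTTTT
  .FF.FT
  ......
  ......
  .....F
Step 4: 5 trees catch fire, 5 burn out
  FTTT.T
  .FFTFT
  .....F
  ......
  ......
  ......
Step 5: 4 trees catch fire, 5 burn out
  .FFT.T
  ...F.F
  ......
  ......
  ......
  ......
Step 6: 2 trees catch fire, 4 burn out
  ...F.F
  ......
  ......
  ......
  ......
  ......

...F.F
......
......
......
......
......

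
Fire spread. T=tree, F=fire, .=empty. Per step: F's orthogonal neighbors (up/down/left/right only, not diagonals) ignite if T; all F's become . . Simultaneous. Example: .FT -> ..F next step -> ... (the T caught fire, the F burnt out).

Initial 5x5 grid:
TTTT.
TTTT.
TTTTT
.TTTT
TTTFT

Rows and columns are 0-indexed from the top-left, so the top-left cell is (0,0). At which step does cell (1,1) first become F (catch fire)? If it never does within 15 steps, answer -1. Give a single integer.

Step 1: cell (1,1)='T' (+3 fires, +1 burnt)
Step 2: cell (1,1)='T' (+4 fires, +3 burnt)
Step 3: cell (1,1)='T' (+5 fires, +4 burnt)
Step 4: cell (1,1)='T' (+3 fires, +5 burnt)
Step 5: cell (1,1)='F' (+3 fires, +3 burnt)
  -> target ignites at step 5
Step 6: cell (1,1)='.' (+2 fires, +3 burnt)
Step 7: cell (1,1)='.' (+1 fires, +2 burnt)
Step 8: cell (1,1)='.' (+0 fires, +1 burnt)
  fire out at step 8

5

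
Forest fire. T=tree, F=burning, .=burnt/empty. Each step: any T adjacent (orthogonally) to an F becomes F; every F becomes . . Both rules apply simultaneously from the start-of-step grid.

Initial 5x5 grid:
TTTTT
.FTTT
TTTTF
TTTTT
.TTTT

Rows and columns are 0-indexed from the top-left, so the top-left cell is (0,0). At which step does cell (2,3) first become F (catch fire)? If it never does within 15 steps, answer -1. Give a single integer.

Step 1: cell (2,3)='F' (+6 fires, +2 burnt)
  -> target ignites at step 1
Step 2: cell (2,3)='.' (+9 fires, +6 burnt)
Step 3: cell (2,3)='.' (+5 fires, +9 burnt)
Step 4: cell (2,3)='.' (+1 fires, +5 burnt)
Step 5: cell (2,3)='.' (+0 fires, +1 burnt)
  fire out at step 5

1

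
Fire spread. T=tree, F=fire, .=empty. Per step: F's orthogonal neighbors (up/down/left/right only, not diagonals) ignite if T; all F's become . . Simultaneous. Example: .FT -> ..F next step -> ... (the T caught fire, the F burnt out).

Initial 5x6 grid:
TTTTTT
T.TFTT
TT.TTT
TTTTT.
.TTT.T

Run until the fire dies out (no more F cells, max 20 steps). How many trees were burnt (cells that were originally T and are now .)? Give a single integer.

Answer: 23

Derivation:
Step 1: +4 fires, +1 burnt (F count now 4)
Step 2: +5 fires, +4 burnt (F count now 5)
Step 3: +6 fires, +5 burnt (F count now 6)
Step 4: +3 fires, +6 burnt (F count now 3)
Step 5: +4 fires, +3 burnt (F count now 4)
Step 6: +1 fires, +4 burnt (F count now 1)
Step 7: +0 fires, +1 burnt (F count now 0)
Fire out after step 7
Initially T: 24, now '.': 29
Total burnt (originally-T cells now '.'): 23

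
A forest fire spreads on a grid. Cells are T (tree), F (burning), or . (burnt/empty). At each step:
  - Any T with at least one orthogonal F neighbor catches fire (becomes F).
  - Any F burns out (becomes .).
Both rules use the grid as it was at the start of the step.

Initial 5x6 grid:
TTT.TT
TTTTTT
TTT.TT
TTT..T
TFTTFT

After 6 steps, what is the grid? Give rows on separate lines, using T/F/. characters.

Step 1: 5 trees catch fire, 2 burn out
  TTT.TT
  TTTTTT
  TTT.TT
  TFT..T
  F.FF.F
Step 2: 4 trees catch fire, 5 burn out
  TTT.TT
  TTTTTT
  TFT.TT
  F.F..F
  ......
Step 3: 4 trees catch fire, 4 burn out
  TTT.TT
  TFTTTT
  F.F.TF
  ......
  ......
Step 4: 5 trees catch fire, 4 burn out
  TFT.TT
  F.FTTF
  ....F.
  ......
  ......
Step 5: 5 trees catch fire, 5 burn out
  F.F.TF
  ...FF.
  ......
  ......
  ......
Step 6: 1 trees catch fire, 5 burn out
  ....F.
  ......
  ......
  ......
  ......

....F.
......
......
......
......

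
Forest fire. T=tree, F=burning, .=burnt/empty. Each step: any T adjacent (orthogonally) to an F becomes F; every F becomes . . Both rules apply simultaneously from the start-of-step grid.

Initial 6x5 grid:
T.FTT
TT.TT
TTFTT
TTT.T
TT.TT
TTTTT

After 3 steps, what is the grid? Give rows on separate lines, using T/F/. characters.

Step 1: 4 trees catch fire, 2 burn out
  T..FT
  TT.TT
  TF.FT
  TTF.T
  TT.TT
  TTTTT
Step 2: 6 trees catch fire, 4 burn out
  T...F
  TF.FT
  F...F
  TF..T
  TT.TT
  TTTTT
Step 3: 5 trees catch fire, 6 burn out
  T....
  F...F
  .....
  F...F
  TF.TT
  TTTTT

T....
F...F
.....
F...F
TF.TT
TTTTT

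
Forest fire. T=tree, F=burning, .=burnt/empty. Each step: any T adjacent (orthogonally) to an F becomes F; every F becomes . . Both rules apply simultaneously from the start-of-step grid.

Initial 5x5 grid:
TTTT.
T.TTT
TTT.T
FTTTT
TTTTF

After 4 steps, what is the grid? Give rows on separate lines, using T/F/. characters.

Step 1: 5 trees catch fire, 2 burn out
  TTTT.
  T.TTT
  FTT.T
  .FTTF
  FTTF.
Step 2: 7 trees catch fire, 5 burn out
  TTTT.
  F.TTT
  .FT.F
  ..FF.
  .FF..
Step 3: 3 trees catch fire, 7 burn out
  FTTT.
  ..TTF
  ..F..
  .....
  .....
Step 4: 3 trees catch fire, 3 burn out
  .FTT.
  ..FF.
  .....
  .....
  .....

.FTT.
..FF.
.....
.....
.....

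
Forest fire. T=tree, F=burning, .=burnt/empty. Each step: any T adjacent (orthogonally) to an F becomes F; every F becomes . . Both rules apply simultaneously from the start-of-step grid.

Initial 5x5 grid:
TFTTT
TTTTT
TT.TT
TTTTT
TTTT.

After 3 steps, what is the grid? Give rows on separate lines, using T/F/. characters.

Step 1: 3 trees catch fire, 1 burn out
  F.FTT
  TFTTT
  TT.TT
  TTTTT
  TTTT.
Step 2: 4 trees catch fire, 3 burn out
  ...FT
  F.FTT
  TF.TT
  TTTTT
  TTTT.
Step 3: 4 trees catch fire, 4 burn out
  ....F
  ...FT
  F..TT
  TFTTT
  TTTT.

....F
...FT
F..TT
TFTTT
TTTT.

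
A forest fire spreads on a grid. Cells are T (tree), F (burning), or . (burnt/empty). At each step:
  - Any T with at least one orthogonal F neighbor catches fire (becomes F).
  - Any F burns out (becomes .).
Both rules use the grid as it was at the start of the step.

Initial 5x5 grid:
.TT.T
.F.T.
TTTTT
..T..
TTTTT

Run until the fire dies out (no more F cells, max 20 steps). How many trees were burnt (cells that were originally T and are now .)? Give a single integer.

Answer: 14

Derivation:
Step 1: +2 fires, +1 burnt (F count now 2)
Step 2: +3 fires, +2 burnt (F count now 3)
Step 3: +2 fires, +3 burnt (F count now 2)
Step 4: +3 fires, +2 burnt (F count now 3)
Step 5: +2 fires, +3 burnt (F count now 2)
Step 6: +2 fires, +2 burnt (F count now 2)
Step 7: +0 fires, +2 burnt (F count now 0)
Fire out after step 7
Initially T: 15, now '.': 24
Total burnt (originally-T cells now '.'): 14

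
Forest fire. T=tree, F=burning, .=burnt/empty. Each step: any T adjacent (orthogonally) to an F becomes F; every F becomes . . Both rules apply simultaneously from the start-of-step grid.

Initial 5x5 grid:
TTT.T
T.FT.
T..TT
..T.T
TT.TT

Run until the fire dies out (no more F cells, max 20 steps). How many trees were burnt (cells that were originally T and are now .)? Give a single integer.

Step 1: +2 fires, +1 burnt (F count now 2)
Step 2: +2 fires, +2 burnt (F count now 2)
Step 3: +2 fires, +2 burnt (F count now 2)
Step 4: +2 fires, +2 burnt (F count now 2)
Step 5: +2 fires, +2 burnt (F count now 2)
Step 6: +1 fires, +2 burnt (F count now 1)
Step 7: +0 fires, +1 burnt (F count now 0)
Fire out after step 7
Initially T: 15, now '.': 21
Total burnt (originally-T cells now '.'): 11

Answer: 11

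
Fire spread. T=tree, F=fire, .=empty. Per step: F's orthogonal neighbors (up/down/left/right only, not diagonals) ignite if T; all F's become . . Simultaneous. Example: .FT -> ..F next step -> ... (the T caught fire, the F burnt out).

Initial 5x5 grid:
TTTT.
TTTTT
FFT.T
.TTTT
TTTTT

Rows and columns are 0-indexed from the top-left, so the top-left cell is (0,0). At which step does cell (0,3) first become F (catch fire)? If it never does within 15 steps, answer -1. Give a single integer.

Step 1: cell (0,3)='T' (+4 fires, +2 burnt)
Step 2: cell (0,3)='T' (+5 fires, +4 burnt)
Step 3: cell (0,3)='T' (+5 fires, +5 burnt)
Step 4: cell (0,3)='F' (+4 fires, +5 burnt)
  -> target ignites at step 4
Step 5: cell (0,3)='.' (+2 fires, +4 burnt)
Step 6: cell (0,3)='.' (+0 fires, +2 burnt)
  fire out at step 6

4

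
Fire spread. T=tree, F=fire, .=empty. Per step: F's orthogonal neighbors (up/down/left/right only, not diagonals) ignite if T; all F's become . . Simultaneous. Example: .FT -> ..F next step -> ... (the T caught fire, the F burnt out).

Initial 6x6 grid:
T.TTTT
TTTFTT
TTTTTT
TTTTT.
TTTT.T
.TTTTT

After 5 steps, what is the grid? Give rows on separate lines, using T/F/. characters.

Step 1: 4 trees catch fire, 1 burn out
  T.TFTT
  TTF.FT
  TTTFTT
  TTTTT.
  TTTT.T
  .TTTTT
Step 2: 7 trees catch fire, 4 burn out
  T.F.FT
  TF...F
  TTF.FT
  TTTFT.
  TTTT.T
  .TTTTT
Step 3: 7 trees catch fire, 7 burn out
  T....F
  F.....
  TF...F
  TTF.F.
  TTTF.T
  .TTTTT
Step 4: 5 trees catch fire, 7 burn out
  F.....
  ......
  F.....
  TF....
  TTF..T
  .TTFTT
Step 5: 4 trees catch fire, 5 burn out
  ......
  ......
  ......
  F.....
  TF...T
  .TF.FT

......
......
......
F.....
TF...T
.TF.FT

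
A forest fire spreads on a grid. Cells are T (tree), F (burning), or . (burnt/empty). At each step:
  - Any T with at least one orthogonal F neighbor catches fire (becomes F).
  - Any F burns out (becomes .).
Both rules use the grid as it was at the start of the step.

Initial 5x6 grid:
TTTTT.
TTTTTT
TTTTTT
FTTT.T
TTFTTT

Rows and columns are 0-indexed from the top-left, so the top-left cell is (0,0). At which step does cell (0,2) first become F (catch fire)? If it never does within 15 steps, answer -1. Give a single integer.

Step 1: cell (0,2)='T' (+6 fires, +2 burnt)
Step 2: cell (0,2)='T' (+5 fires, +6 burnt)
Step 3: cell (0,2)='T' (+5 fires, +5 burnt)
Step 4: cell (0,2)='F' (+5 fires, +5 burnt)
  -> target ignites at step 4
Step 5: cell (0,2)='.' (+3 fires, +5 burnt)
Step 6: cell (0,2)='.' (+2 fires, +3 burnt)
Step 7: cell (0,2)='.' (+0 fires, +2 burnt)
  fire out at step 7

4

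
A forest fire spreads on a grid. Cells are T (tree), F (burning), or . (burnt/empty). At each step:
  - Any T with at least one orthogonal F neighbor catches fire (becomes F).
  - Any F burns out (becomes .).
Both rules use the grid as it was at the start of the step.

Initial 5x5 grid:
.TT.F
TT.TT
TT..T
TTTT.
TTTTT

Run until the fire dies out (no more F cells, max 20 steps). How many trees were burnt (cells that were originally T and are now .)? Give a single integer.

Step 1: +1 fires, +1 burnt (F count now 1)
Step 2: +2 fires, +1 burnt (F count now 2)
Step 3: +0 fires, +2 burnt (F count now 0)
Fire out after step 3
Initially T: 18, now '.': 10
Total burnt (originally-T cells now '.'): 3

Answer: 3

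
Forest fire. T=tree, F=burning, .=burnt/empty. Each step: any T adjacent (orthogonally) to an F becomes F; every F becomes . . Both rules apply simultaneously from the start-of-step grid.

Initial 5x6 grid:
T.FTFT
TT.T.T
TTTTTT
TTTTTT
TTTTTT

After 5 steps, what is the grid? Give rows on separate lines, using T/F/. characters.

Step 1: 2 trees catch fire, 2 burn out
  T..F.F
  TT.T.T
  TTTTTT
  TTTTTT
  TTTTTT
Step 2: 2 trees catch fire, 2 burn out
  T.....
  TT.F.F
  TTTTTT
  TTTTTT
  TTTTTT
Step 3: 2 trees catch fire, 2 burn out
  T.....
  TT....
  TTTFTF
  TTTTTT
  TTTTTT
Step 4: 4 trees catch fire, 2 burn out
  T.....
  TT....
  TTF.F.
  TTTFTF
  TTTTTT
Step 5: 5 trees catch fire, 4 burn out
  T.....
  TT....
  TF....
  TTF.F.
  TTTFTF

T.....
TT....
TF....
TTF.F.
TTTFTF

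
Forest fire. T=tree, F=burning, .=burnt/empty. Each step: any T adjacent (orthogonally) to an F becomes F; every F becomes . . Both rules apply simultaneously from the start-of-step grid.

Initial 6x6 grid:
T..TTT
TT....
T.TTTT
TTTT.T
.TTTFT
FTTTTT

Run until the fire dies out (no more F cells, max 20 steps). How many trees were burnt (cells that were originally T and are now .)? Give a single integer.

Answer: 22

Derivation:
Step 1: +4 fires, +2 burnt (F count now 4)
Step 2: +7 fires, +4 burnt (F count now 7)
Step 3: +4 fires, +7 burnt (F count now 4)
Step 4: +3 fires, +4 burnt (F count now 3)
Step 5: +1 fires, +3 burnt (F count now 1)
Step 6: +1 fires, +1 burnt (F count now 1)
Step 7: +2 fires, +1 burnt (F count now 2)
Step 8: +0 fires, +2 burnt (F count now 0)
Fire out after step 8
Initially T: 25, now '.': 33
Total burnt (originally-T cells now '.'): 22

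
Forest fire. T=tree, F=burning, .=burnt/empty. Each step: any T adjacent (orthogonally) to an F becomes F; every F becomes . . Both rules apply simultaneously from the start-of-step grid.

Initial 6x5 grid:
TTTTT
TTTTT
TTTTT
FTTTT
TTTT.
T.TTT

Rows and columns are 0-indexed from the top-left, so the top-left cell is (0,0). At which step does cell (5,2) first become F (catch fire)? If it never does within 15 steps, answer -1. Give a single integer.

Step 1: cell (5,2)='T' (+3 fires, +1 burnt)
Step 2: cell (5,2)='T' (+5 fires, +3 burnt)
Step 3: cell (5,2)='T' (+5 fires, +5 burnt)
Step 4: cell (5,2)='F' (+6 fires, +5 burnt)
  -> target ignites at step 4
Step 5: cell (5,2)='.' (+4 fires, +6 burnt)
Step 6: cell (5,2)='.' (+3 fires, +4 burnt)
Step 7: cell (5,2)='.' (+1 fires, +3 burnt)
Step 8: cell (5,2)='.' (+0 fires, +1 burnt)
  fire out at step 8

4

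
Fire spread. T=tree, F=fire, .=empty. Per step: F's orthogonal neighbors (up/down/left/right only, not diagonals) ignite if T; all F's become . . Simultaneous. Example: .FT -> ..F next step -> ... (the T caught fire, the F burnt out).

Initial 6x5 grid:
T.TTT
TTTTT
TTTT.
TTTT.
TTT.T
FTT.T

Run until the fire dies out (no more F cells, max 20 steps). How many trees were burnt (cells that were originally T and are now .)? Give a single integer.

Step 1: +2 fires, +1 burnt (F count now 2)
Step 2: +3 fires, +2 burnt (F count now 3)
Step 3: +3 fires, +3 burnt (F count now 3)
Step 4: +3 fires, +3 burnt (F count now 3)
Step 5: +4 fires, +3 burnt (F count now 4)
Step 6: +2 fires, +4 burnt (F count now 2)
Step 7: +2 fires, +2 burnt (F count now 2)
Step 8: +2 fires, +2 burnt (F count now 2)
Step 9: +1 fires, +2 burnt (F count now 1)
Step 10: +0 fires, +1 burnt (F count now 0)
Fire out after step 10
Initially T: 24, now '.': 28
Total burnt (originally-T cells now '.'): 22

Answer: 22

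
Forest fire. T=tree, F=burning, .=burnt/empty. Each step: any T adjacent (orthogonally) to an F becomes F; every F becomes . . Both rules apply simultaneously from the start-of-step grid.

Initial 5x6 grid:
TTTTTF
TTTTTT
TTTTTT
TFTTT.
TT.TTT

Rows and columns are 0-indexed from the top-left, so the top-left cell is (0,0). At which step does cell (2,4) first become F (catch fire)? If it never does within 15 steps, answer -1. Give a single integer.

Step 1: cell (2,4)='T' (+6 fires, +2 burnt)
Step 2: cell (2,4)='T' (+8 fires, +6 burnt)
Step 3: cell (2,4)='F' (+9 fires, +8 burnt)
  -> target ignites at step 3
Step 4: cell (2,4)='.' (+2 fires, +9 burnt)
Step 5: cell (2,4)='.' (+1 fires, +2 burnt)
Step 6: cell (2,4)='.' (+0 fires, +1 burnt)
  fire out at step 6

3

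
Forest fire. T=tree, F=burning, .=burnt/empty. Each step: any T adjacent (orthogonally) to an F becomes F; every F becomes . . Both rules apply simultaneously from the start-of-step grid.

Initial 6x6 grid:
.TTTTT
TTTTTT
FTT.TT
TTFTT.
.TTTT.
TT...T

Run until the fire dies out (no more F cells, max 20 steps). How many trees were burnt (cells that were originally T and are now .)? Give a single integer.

Step 1: +7 fires, +2 burnt (F count now 7)
Step 2: +5 fires, +7 burnt (F count now 5)
Step 3: +6 fires, +5 burnt (F count now 6)
Step 4: +4 fires, +6 burnt (F count now 4)
Step 5: +2 fires, +4 burnt (F count now 2)
Step 6: +1 fires, +2 burnt (F count now 1)
Step 7: +0 fires, +1 burnt (F count now 0)
Fire out after step 7
Initially T: 26, now '.': 35
Total burnt (originally-T cells now '.'): 25

Answer: 25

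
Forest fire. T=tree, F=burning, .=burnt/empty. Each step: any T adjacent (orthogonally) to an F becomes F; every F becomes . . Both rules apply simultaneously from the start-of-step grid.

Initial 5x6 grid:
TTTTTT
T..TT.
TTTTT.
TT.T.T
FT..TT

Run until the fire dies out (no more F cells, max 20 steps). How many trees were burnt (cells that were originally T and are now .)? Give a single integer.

Step 1: +2 fires, +1 burnt (F count now 2)
Step 2: +2 fires, +2 burnt (F count now 2)
Step 3: +2 fires, +2 burnt (F count now 2)
Step 4: +2 fires, +2 burnt (F count now 2)
Step 5: +2 fires, +2 burnt (F count now 2)
Step 6: +4 fires, +2 burnt (F count now 4)
Step 7: +2 fires, +4 burnt (F count now 2)
Step 8: +1 fires, +2 burnt (F count now 1)
Step 9: +1 fires, +1 burnt (F count now 1)
Step 10: +0 fires, +1 burnt (F count now 0)
Fire out after step 10
Initially T: 21, now '.': 27
Total burnt (originally-T cells now '.'): 18

Answer: 18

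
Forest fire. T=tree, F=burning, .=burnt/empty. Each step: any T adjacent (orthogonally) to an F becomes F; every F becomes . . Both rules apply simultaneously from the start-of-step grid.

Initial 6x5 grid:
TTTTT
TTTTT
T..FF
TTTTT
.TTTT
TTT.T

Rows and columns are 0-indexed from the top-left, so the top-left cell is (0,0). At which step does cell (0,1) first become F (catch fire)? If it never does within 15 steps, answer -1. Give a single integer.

Step 1: cell (0,1)='T' (+4 fires, +2 burnt)
Step 2: cell (0,1)='T' (+6 fires, +4 burnt)
Step 3: cell (0,1)='T' (+5 fires, +6 burnt)
Step 4: cell (0,1)='F' (+5 fires, +5 burnt)
  -> target ignites at step 4
Step 5: cell (0,1)='.' (+3 fires, +5 burnt)
Step 6: cell (0,1)='.' (+1 fires, +3 burnt)
Step 7: cell (0,1)='.' (+0 fires, +1 burnt)
  fire out at step 7

4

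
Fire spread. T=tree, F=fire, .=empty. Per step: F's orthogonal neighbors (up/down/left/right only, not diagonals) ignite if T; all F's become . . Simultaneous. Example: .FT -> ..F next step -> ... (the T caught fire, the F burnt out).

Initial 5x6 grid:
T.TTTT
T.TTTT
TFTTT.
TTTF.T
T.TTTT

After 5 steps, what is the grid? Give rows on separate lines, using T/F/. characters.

Step 1: 6 trees catch fire, 2 burn out
  T.TTTT
  T.TTTT
  F.FFT.
  TFF..T
  T.TFTT
Step 2: 7 trees catch fire, 6 burn out
  T.TTTT
  F.FFTT
  ....F.
  F....T
  T.F.FT
Step 3: 6 trees catch fire, 7 burn out
  F.FFTT
  ....FT
  ......
  .....T
  F....F
Step 4: 3 trees catch fire, 6 burn out
  ....FT
  .....F
  ......
  .....F
  ......
Step 5: 1 trees catch fire, 3 burn out
  .....F
  ......
  ......
  ......
  ......

.....F
......
......
......
......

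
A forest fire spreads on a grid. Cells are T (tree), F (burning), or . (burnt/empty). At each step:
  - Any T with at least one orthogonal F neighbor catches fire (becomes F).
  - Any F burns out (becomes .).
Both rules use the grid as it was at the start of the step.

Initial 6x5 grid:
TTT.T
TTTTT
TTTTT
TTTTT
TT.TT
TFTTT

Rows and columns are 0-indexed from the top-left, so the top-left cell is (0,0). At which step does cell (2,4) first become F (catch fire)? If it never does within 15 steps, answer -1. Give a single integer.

Step 1: cell (2,4)='T' (+3 fires, +1 burnt)
Step 2: cell (2,4)='T' (+3 fires, +3 burnt)
Step 3: cell (2,4)='T' (+5 fires, +3 burnt)
Step 4: cell (2,4)='T' (+5 fires, +5 burnt)
Step 5: cell (2,4)='T' (+5 fires, +5 burnt)
Step 6: cell (2,4)='F' (+4 fires, +5 burnt)
  -> target ignites at step 6
Step 7: cell (2,4)='.' (+1 fires, +4 burnt)
Step 8: cell (2,4)='.' (+1 fires, +1 burnt)
Step 9: cell (2,4)='.' (+0 fires, +1 burnt)
  fire out at step 9

6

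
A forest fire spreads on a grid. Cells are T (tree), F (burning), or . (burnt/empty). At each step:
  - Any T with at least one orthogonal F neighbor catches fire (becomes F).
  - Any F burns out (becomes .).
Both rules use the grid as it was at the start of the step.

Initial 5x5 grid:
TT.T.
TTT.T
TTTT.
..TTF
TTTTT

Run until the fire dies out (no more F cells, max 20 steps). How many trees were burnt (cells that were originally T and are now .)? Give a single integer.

Answer: 16

Derivation:
Step 1: +2 fires, +1 burnt (F count now 2)
Step 2: +3 fires, +2 burnt (F count now 3)
Step 3: +2 fires, +3 burnt (F count now 2)
Step 4: +3 fires, +2 burnt (F count now 3)
Step 5: +3 fires, +3 burnt (F count now 3)
Step 6: +2 fires, +3 burnt (F count now 2)
Step 7: +1 fires, +2 burnt (F count now 1)
Step 8: +0 fires, +1 burnt (F count now 0)
Fire out after step 8
Initially T: 18, now '.': 23
Total burnt (originally-T cells now '.'): 16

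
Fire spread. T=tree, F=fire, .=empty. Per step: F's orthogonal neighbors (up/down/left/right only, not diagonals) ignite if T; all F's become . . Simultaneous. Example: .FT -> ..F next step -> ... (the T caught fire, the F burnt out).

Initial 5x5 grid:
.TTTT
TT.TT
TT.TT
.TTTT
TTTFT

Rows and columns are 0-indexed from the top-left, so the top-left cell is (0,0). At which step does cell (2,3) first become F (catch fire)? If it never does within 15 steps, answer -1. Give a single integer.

Step 1: cell (2,3)='T' (+3 fires, +1 burnt)
Step 2: cell (2,3)='F' (+4 fires, +3 burnt)
  -> target ignites at step 2
Step 3: cell (2,3)='.' (+4 fires, +4 burnt)
Step 4: cell (2,3)='.' (+3 fires, +4 burnt)
Step 5: cell (2,3)='.' (+4 fires, +3 burnt)
Step 6: cell (2,3)='.' (+2 fires, +4 burnt)
Step 7: cell (2,3)='.' (+0 fires, +2 burnt)
  fire out at step 7

2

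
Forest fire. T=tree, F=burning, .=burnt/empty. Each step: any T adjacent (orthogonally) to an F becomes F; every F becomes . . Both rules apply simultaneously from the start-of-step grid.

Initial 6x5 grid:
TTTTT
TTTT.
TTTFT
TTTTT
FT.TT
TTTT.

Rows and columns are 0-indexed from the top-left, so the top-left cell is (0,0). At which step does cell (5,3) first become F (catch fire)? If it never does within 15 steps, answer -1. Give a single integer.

Step 1: cell (5,3)='T' (+7 fires, +2 burnt)
Step 2: cell (5,3)='T' (+9 fires, +7 burnt)
Step 3: cell (5,3)='F' (+7 fires, +9 burnt)
  -> target ignites at step 3
Step 4: cell (5,3)='.' (+2 fires, +7 burnt)
Step 5: cell (5,3)='.' (+0 fires, +2 burnt)
  fire out at step 5

3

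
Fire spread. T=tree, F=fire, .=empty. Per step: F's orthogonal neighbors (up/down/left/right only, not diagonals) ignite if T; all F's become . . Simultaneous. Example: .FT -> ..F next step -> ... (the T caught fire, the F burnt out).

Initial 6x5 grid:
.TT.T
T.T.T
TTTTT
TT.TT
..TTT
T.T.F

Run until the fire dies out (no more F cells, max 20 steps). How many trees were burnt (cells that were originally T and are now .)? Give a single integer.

Answer: 19

Derivation:
Step 1: +1 fires, +1 burnt (F count now 1)
Step 2: +2 fires, +1 burnt (F count now 2)
Step 3: +3 fires, +2 burnt (F count now 3)
Step 4: +3 fires, +3 burnt (F count now 3)
Step 5: +2 fires, +3 burnt (F count now 2)
Step 6: +2 fires, +2 burnt (F count now 2)
Step 7: +3 fires, +2 burnt (F count now 3)
Step 8: +3 fires, +3 burnt (F count now 3)
Step 9: +0 fires, +3 burnt (F count now 0)
Fire out after step 9
Initially T: 20, now '.': 29
Total burnt (originally-T cells now '.'): 19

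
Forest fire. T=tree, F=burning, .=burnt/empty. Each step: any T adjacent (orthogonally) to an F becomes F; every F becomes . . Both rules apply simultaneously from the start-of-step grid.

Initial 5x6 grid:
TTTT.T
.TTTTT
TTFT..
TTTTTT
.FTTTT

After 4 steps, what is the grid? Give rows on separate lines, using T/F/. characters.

Step 1: 6 trees catch fire, 2 burn out
  TTTT.T
  .TFTTT
  TF.F..
  TFFTTT
  ..FTTT
Step 2: 7 trees catch fire, 6 burn out
  TTFT.T
  .F.FTT
  F.....
  F..FTT
  ...FTT
Step 3: 5 trees catch fire, 7 burn out
  TF.F.T
  ....FT
  ......
  ....FT
  ....FT
Step 4: 4 trees catch fire, 5 burn out
  F....T
  .....F
  ......
  .....F
  .....F

F....T
.....F
......
.....F
.....F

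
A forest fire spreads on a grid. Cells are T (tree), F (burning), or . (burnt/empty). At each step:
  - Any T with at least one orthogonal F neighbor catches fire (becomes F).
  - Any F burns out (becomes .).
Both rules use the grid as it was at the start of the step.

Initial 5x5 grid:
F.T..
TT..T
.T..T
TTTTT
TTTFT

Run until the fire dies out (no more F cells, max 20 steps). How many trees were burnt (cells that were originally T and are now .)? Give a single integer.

Answer: 14

Derivation:
Step 1: +4 fires, +2 burnt (F count now 4)
Step 2: +4 fires, +4 burnt (F count now 4)
Step 3: +4 fires, +4 burnt (F count now 4)
Step 4: +2 fires, +4 burnt (F count now 2)
Step 5: +0 fires, +2 burnt (F count now 0)
Fire out after step 5
Initially T: 15, now '.': 24
Total burnt (originally-T cells now '.'): 14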